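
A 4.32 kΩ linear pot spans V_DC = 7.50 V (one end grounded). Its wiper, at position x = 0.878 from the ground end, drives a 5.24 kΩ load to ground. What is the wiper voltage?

V_out ≈ 6.05 V

The pot divides into 0.5270 kΩ above the wiper and 3.793 kΩ below.
(x·R_p) ‖ R_L = 2.200 kΩ.
V_out = 7.50 × 2.200/(0.5270 + 2.200) = 6.051 V.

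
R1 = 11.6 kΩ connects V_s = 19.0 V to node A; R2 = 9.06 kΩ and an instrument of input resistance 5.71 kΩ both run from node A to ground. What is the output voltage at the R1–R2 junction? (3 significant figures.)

V_out ≈ 4.41 V

R2 ‖ R_L = (9.06 × 5.71)/(9.06 + 5.71) = 3.503 kΩ.
Voltage divider with the loaded lower leg: V_out = 19.0 × 3.503/(11.6 + 3.503) = 19.0 × 0.2319 = 4.406 V.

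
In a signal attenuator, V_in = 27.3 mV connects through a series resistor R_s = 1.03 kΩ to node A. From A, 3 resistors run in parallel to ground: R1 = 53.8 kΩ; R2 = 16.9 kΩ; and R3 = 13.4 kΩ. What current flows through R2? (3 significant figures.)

Combine the parallel branches: R_p = (1/53.8 + 1/16.9 + 1/13.4)⁻¹ = 6.562 kΩ.
Node voltage V_A = V_in · R_p/(R_s + R_p) = 27.3 × 0.8643 = 23.60 mV.
I(R2) = V_A / R2 = 23.60/16.9 = 1.396 µA.
(Check via current divider: I_total = 3.596 µA; share G_k/ΣG = 0.3883 → same result.)

I ≈ 1.40 µA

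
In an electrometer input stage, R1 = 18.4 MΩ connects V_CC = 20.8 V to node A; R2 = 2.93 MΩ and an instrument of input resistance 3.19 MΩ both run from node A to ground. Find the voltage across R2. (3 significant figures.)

The load sits in parallel with R2, giving an effective lower resistance R2' = R2·R_L/(R2+R_L) = 1.527 MΩ.
Then V_out = V_CC · R2'/(R1 + R2') = 20.8 × 1.527/19.93 = 1.594 V.
(Unloaded it would be 2.86 V; the load pulls it down.)

V_out ≈ 1.59 V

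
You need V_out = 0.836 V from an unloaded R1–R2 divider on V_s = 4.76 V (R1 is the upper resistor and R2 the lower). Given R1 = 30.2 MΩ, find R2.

Required fraction k = V_out/V_s = 0.1756.
Rearranging, R2 = R1·k/(1−k) = 30.2 × 0.2130 = 6.434 MΩ.

R2 ≈ 6.43 MΩ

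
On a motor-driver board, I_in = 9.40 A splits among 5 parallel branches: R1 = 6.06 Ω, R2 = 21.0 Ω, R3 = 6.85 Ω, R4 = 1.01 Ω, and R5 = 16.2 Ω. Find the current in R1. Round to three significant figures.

I ≈ 1.10 A

ΣG = 1/6.06 + 1/21.0 + 1/6.85 + 1/1.01 + 1/16.2 = 1.410.
By the current-divider rule, I = I_in · G_k/ΣG = 9.40 × 0.1170 = 1.100 A.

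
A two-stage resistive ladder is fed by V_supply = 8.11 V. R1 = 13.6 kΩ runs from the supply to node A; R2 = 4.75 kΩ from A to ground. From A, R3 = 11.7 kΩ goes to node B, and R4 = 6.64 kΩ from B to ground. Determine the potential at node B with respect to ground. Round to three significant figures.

The second stage (R3 + R4 = 18.34 kΩ) loads node A in parallel with R2.
R2 ‖ (R3+R4) = 3.773 kΩ.
So V_A = 8.11 × 0.2172 = 1.761 V.
V_B = V_A × 0.3621 = 0.6377 V.

V_B ≈ 0.638 V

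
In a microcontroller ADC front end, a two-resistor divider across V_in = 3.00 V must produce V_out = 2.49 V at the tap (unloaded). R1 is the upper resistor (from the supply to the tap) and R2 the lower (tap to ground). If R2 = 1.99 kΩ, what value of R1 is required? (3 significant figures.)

V_out/V_in = R2/(R1+R2) = 0.8300.
R1 = R2·(1/k − 1) = 1.99 × 0.2048 = 0.4076 kΩ.

R1 ≈ 0.408 kΩ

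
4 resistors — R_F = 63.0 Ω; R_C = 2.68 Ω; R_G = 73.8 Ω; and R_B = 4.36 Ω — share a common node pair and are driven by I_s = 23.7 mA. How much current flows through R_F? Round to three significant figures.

Total conductance ΣG = 1/63.0 + 1/2.68 + 1/73.8 + 1/4.36 = 0.6319 (units of 1/Ω).
R_F takes the fraction G_k/ΣG = 0.01587/0.6319 = 0.02512, so I = 23.7 × 0.02512 = 0.5953 mA.

I ≈ 0.595 mA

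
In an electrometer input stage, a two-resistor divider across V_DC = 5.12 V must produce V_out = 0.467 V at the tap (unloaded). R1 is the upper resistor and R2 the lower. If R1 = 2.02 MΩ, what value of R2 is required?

Required fraction k = V_out/V_DC = 0.09121.
So R2 = R1 · V_out/(V_DC − V_out) = 2.02 × 0.467/(5.12 − 0.467) = 2.02 × 0.1004 = 0.2027 MΩ.

R2 ≈ 0.203 MΩ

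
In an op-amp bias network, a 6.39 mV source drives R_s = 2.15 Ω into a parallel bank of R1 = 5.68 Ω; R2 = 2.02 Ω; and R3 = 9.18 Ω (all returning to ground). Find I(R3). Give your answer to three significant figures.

Combine the parallel branches: R_p = (1/5.68 + 1/2.02 + 1/9.18)⁻¹ = 1.282 Ω.
Node voltage V_A = V_s · R_p/(R_s + R_p) = 6.39 × 0.3735 = 2.387 mV.
I(R3) = V_A / R3 = 2.387/9.18 = 0.2600 mA.
(Equivalently: I_total = 1.862 mA, then current-divider fraction G_k/ΣG = 0.1397.)

I ≈ 0.260 mA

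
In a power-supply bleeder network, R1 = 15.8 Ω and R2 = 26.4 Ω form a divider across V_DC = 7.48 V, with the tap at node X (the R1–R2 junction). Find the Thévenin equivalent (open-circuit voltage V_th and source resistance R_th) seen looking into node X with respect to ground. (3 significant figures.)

V_th ≈ 4.68 V, R_th ≈ 9.88 Ω

V_th is the unloaded tap voltage: V_DC · R2/(R1+R2) = 7.48 × 0.6256 = 4.679 V.
Zeroing V_DC shorts the top of R1 to ground, so R_th = R1 ‖ R2 = 9.884 Ω.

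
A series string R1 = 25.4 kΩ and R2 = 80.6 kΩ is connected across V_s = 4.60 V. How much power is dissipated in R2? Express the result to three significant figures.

P ≈ 0.152 mW

The common current is I = 4.60/106.0 = 0.04340 mA.
P = I²R = 0.001883 × 80.6 = 0.1518 mW.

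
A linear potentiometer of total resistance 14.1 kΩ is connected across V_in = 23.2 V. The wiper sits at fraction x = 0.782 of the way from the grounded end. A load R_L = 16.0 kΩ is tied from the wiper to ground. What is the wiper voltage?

V_out ≈ 15.8 V

Split the track: R_lower = x·R_p = 11.03 kΩ, R_upper = (1−x)·R_p = 3.074 kΩ.
R_L loads the lower segment: effective lower R = 6.528 kΩ.
V_out = 23.2 × 6.528/(3.074 + 6.528) = 15.77 V.
(Unloaded: V_out = x·V_in = 18.1 V.)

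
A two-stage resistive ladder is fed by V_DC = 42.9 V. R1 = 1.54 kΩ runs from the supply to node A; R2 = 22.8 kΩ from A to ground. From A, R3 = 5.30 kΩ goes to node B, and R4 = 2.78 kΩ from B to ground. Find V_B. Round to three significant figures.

Looking into the second stage from A: R3 + R4 = 8.080 kΩ appears in parallel with R2.
R2 ‖ (R3+R4) = 5.966 kΩ.
V_A = 42.9 × 5.966/(1.54 + 5.966) = 34.10 V.
Stage 2 is unloaded, so V_B = V_A · R4/(R3+R4) = 34.10 × 2.78/8.080 = 11.73 V.

V_B ≈ 11.7 V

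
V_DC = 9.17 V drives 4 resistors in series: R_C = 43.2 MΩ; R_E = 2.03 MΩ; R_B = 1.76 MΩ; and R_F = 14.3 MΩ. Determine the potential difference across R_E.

V ≈ 0.304 V

Series total: ΣR = 43.2 + 2.03 + 1.76 + 14.3 = 61.29 MΩ.
Voltage divider: V = V_DC · (2.030 / 61.29) = 9.17 × 0.03312 = 0.3037 V.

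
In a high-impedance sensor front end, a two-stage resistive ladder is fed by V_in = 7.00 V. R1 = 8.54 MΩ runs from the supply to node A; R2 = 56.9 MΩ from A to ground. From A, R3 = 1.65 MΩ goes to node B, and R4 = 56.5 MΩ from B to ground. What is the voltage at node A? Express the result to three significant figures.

V_A ≈ 5.40 V

Looking into the second stage from A: R3 + R4 = 58.15 MΩ appears in parallel with R2.
Effective lower resistance at A: R2 ‖ 58.15 = 28.76 MΩ.
First divider: V_A = V_in · 28.76/(8.54 + 28.76) = 5.397 V.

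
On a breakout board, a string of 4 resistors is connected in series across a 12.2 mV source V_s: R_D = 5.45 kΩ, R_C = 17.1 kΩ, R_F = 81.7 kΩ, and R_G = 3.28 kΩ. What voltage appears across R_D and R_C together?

V ≈ 2.56 mV

Total series resistance ΣR = 5.45 + 17.1 + 81.7 + 3.28 = 107.5 kΩ.
R_{R_D..R_C} = 5.45 + 17.1 = 22.55 kΩ.
By the voltage-divider rule, V = 12.2 × 22.55/107.5 = 2.558 mV.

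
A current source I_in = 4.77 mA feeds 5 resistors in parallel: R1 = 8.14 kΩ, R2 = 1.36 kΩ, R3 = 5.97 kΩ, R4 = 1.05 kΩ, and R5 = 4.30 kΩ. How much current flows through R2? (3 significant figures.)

I ≈ 1.59 mA

Total conductance ΣG = 1/8.14 + 1/1.36 + 1/5.97 + 1/1.05 + 1/4.30 = 2.211 (units of 1/kΩ).
By the current-divider rule, I = I_in · G_k/ΣG = 4.77 × 0.3326 = 1.587 mA.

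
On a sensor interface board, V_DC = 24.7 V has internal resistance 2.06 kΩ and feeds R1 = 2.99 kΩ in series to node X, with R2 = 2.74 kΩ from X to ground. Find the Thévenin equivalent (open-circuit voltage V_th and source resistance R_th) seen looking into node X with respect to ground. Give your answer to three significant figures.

R1' = 2.06 + 2.99 = 5.050 kΩ (source resistance + R1).
With X open, the divider is unloaded: V_th = 24.7 × 2.74/7.790 = 8.688 V.
Looking into X with the source shorted: R_th = R1'·R2/(R1'+R2) = 5.050 × 2.74/7.790 = 1.776 kΩ.

V_th ≈ 8.69 V, R_th ≈ 1.78 kΩ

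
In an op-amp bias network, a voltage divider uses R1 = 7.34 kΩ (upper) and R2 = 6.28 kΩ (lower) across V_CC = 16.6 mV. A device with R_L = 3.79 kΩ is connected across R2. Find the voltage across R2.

The load sits in parallel with R2, giving an effective lower resistance R2' = R2·R_L/(R2+R_L) = 2.364 kΩ.
Voltage divider with the loaded lower leg: V_out = 16.6 × 2.364/(7.34 + 2.364) = 16.6 × 0.2436 = 4.043 mV.
(Unloaded it would be 7.65 mV; the load pulls it down.)

V_out ≈ 4.04 mV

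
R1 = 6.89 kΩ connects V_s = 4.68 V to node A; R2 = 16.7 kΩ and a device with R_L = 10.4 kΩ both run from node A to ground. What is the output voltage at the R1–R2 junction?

The load sits in parallel with R2, giving an effective lower resistance R2' = R2·R_L/(R2+R_L) = 6.409 kΩ.
Voltage divider with the loaded lower leg: V_out = 4.68 × 6.409/(6.89 + 6.409) = 4.68 × 0.4819 = 2.255 V.

V_out ≈ 2.26 V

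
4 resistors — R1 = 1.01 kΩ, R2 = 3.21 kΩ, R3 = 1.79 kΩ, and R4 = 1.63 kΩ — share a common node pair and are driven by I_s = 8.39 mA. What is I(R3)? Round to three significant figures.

I ≈ 1.89 mA

Total conductance ΣG = 1/1.01 + 1/3.21 + 1/1.79 + 1/1.63 = 2.474 (units of 1/kΩ).
R3 takes the fraction G_k/ΣG = 0.5587/2.474 = 0.2258, so I = 8.39 × 0.2258 = 1.895 mA.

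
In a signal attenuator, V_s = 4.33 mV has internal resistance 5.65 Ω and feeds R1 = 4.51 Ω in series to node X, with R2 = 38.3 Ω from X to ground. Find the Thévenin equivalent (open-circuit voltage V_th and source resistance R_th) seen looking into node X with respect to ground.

R1' = 5.65 + 4.51 = 10.16 Ω (source resistance + R1).
V_th is the unloaded tap voltage: V_s · R2/(R1'+R2) = 4.33 × 0.7903 = 3.422 mV.
With V_s suppressed (replaced by a short), R_th = R1' ‖ R2 = (10.16 × 38.3)/(10.16 + 38.3) = 8.030 Ω.

V_th ≈ 3.42 mV, R_th ≈ 8.03 Ω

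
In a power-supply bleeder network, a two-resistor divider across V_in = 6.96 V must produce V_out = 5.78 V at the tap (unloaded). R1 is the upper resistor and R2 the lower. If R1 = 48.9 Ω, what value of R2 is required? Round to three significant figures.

R2 ≈ 240 Ω

The divider ratio is R2/(R1+R2) = 5.78/6.96 = 0.8305.
Rearranging, R2 = R1·k/(1−k) = 48.9 × 4.898 = 239.5 Ω.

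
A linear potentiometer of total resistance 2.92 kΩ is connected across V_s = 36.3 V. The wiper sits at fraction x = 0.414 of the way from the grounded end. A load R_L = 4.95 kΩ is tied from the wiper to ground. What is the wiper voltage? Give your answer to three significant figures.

Split the track: R_lower = x·R_p = 1.209 kΩ, R_upper = (1−x)·R_p = 1.711 kΩ.
Lower segment in parallel with the load: 1.209 ‖ 4.95 = 0.9716 kΩ.
Loaded-divider output: V_out = 36.3 × 0.3622 = 13.15 V.
(Unloaded: V_out = x·V_s = 15.0 V.)

V_out ≈ 13.1 V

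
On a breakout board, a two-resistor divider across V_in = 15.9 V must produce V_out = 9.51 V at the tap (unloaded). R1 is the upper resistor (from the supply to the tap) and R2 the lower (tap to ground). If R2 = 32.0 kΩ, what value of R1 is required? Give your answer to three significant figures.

R1 ≈ 21.5 kΩ

V_out/V_in = R2/(R1+R2) = 0.5981.
So R1 = R2 · (V_in/V_out − 1) = 32.0 × (15.9/9.51 − 1) = 32.0 × 0.6719 = 21.50 kΩ.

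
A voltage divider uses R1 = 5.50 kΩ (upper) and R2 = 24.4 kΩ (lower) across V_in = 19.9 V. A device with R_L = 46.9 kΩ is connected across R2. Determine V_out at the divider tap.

V_out ≈ 14.8 V

R2 ‖ R_L = (24.4 × 46.9)/(24.4 + 46.9) = 16.05 kΩ.
Then V_out = V_in · R2'/(R1 + R2') = 19.9 × 16.05/21.55 = 14.82 V.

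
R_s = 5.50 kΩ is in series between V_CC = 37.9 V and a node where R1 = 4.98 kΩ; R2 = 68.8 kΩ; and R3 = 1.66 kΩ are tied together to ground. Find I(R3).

I ≈ 4.15 mA

Combine the parallel branches: R_p = (1/4.98 + 1/68.8 + 1/1.66)⁻¹ = 1.223 kΩ.
V_A by voltage divider: V_A = 37.9 × 1.223/(5.50 + 1.223) = 6.894 V.
I(R3) = V_A / R3 = 6.894/1.66 = 4.153 mA.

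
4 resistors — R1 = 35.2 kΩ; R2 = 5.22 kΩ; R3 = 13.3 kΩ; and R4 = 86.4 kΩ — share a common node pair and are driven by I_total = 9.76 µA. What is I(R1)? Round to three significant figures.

ΣG = 1/35.2 + 1/5.22 + 1/13.3 + 1/86.4 = 0.3067.
By the current-divider rule, I = I_total · G_k/ΣG = 9.76 × 0.09262 = 0.9039 µA.

I ≈ 0.904 µA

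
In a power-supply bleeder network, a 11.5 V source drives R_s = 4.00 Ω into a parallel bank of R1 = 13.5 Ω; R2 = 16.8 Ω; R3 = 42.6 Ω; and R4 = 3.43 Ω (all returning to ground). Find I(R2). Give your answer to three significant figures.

I ≈ 0.245 A

Parallel bank: R_p = 1/(1/13.5 + 1/16.8 + 1/42.6 + 1/3.43) = 2.229 Ω.
V_A = 11.5 × 2.229/6.229 = 4.115 V.
I(R2) = V_A / R2 = 4.115/16.8 = 0.2450 A.
(Equivalently: I_total = 1.846 A, then current-divider fraction G_k/ΣG = 0.1327.)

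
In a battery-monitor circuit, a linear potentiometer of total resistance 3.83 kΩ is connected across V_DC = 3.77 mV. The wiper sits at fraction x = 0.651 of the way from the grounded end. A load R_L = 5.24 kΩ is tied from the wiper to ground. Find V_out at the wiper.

Lower segment x·R_p = 2.493 kΩ; upper segment (1−x)·R_p = 1.337 kΩ.
Lower segment in parallel with the load: 2.493 ‖ 5.24 = 1.689 kΩ.
Loaded-divider output: V_out = 3.77 × 0.5583 = 2.105 mV.
(Unloaded: V_out = x·V_DC = 2.45 mV.)

V_out ≈ 2.10 mV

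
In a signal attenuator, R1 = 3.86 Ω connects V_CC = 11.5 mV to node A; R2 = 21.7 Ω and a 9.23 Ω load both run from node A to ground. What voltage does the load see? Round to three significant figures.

First combine the lower leg with the load: R2 ‖ R_L = 6.476 Ω.
Then V_out = V_CC · R2'/(R1 + R2') = 11.5 × 6.476/10.34 = 7.205 mV.

V_out ≈ 7.21 mV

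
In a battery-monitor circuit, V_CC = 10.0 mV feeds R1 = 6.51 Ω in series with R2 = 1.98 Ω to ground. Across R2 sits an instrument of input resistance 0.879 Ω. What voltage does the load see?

V_out ≈ 0.855 mV

The load sits in parallel with R2, giving an effective lower resistance R2' = R2·R_L/(R2+R_L) = 0.6088 Ω.
Now apply the divider: V_out = 10.0 × 0.08551 = 0.8551 mV.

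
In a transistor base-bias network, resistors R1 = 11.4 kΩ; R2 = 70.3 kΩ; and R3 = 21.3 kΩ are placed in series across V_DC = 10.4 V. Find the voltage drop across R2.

V ≈ 7.10 V

Total series resistance ΣR = 11.4 + 70.3 + 21.3 = 103.0 kΩ.
V = V_DC · R/ΣR = 10.4 × 0.6825 = 7.098 V.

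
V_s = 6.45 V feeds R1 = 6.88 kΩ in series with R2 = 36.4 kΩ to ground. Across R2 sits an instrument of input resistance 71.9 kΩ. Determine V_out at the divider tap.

V_out ≈ 5.02 V

The load sits in parallel with R2, giving an effective lower resistance R2' = R2·R_L/(R2+R_L) = 24.17 kΩ.
Now apply the divider: V_out = 6.45 × 0.7784 = 5.021 V.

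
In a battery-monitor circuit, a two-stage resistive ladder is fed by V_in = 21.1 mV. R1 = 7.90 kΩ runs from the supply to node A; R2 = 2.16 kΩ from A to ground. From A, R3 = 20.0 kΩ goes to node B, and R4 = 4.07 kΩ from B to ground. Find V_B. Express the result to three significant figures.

The second stage (R3 + R4 = 24.07 kΩ) loads node A in parallel with R2.
Effective lower resistance at A: R2 ‖ 24.07 = 1.982 kΩ.
So V_A = 21.1 × 0.2006 = 4.232 mV.
Stage 2 is unloaded, so V_B = V_A · R4/(R3+R4) = 4.232 × 4.07/24.07 = 0.7156 mV.

V_B ≈ 0.716 mV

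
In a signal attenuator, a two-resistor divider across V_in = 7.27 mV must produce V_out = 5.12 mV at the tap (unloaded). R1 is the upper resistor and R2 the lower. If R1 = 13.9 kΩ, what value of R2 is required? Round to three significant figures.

V_out/V_in = R2/(R1+R2) = 0.7043.
Rearranging, R2 = R1·k/(1−k) = 13.9 × 2.381 = 33.10 kΩ.

R2 ≈ 33.1 kΩ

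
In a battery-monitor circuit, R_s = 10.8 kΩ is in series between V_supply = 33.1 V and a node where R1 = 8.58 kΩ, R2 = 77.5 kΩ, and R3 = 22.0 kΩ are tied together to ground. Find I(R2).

I ≈ 0.148 mA

Parallel bank: R_p = 1/(1/8.58 + 1/77.5 + 1/22.0) = 5.717 kΩ.
Node voltage V_A = V_supply · R_p/(R_s + R_p) = 33.1 × 0.3461 = 11.46 V.
Branch current I = V_A/R2 = 11.46/77.5 = 0.1478 mA.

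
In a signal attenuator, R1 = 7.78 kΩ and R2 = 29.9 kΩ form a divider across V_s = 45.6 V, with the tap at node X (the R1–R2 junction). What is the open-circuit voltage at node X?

V_th ≈ 36.2 V

With X open, the divider is unloaded: V_th = 45.6 × 29.9/37.68 = 36.18 V.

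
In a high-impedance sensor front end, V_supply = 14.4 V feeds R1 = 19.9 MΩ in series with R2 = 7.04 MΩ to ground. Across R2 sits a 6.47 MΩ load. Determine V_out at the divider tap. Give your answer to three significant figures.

V_out ≈ 2.09 V

The load sits in parallel with R2, giving an effective lower resistance R2' = R2·R_L/(R2+R_L) = 3.371 MΩ.
Now apply the divider: V_out = 14.4 × 0.1449 = 2.086 V.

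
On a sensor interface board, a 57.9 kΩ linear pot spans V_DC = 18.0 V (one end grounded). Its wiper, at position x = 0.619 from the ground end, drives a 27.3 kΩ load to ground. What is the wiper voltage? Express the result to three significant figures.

The pot divides into 22.06 kΩ above the wiper and 35.84 kΩ below.
Lower segment in parallel with the load: 35.84 ‖ 27.3 = 15.50 kΩ.
Then V_out = V_DC · 15.50/(22.06 + 15.50) = 7.427 V.
(Unloaded: V_out = x·V_DC = 11.1 V.)

V_out ≈ 7.43 V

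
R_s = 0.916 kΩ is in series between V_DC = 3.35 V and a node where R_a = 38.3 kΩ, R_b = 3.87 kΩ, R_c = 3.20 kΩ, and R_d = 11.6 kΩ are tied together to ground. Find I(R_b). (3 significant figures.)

Combine the parallel branches: R_p = (1/38.3 + 1/3.87 + 1/3.20 + 1/11.6)⁻¹ = 1.464 kΩ.
Node voltage V_A = V_DC · R_p/(R_s + R_p) = 3.35 × 0.6151 = 2.060 V.
Branch current I = V_A/R_b = 2.060/3.87 = 0.5324 mA.

I ≈ 0.532 mA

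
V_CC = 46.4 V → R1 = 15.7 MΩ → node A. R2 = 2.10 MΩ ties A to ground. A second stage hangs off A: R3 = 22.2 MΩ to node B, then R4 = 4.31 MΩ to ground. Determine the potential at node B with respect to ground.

The second stage (R3 + R4 = 26.51 MΩ) loads node A in parallel with R2.
Effective lower resistance at A: R2 ‖ 26.51 = 1.946 MΩ.
V_A = 46.4 × 1.946/(15.7 + 1.946) = 5.117 V.
V_B = V_A × 0.1626 = 0.8319 V.

V_B ≈ 0.832 V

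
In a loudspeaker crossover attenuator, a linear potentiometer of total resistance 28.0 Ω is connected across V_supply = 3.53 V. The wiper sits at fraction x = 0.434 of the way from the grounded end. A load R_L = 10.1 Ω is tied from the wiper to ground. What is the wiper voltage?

The pot divides into 15.85 Ω above the wiper and 12.15 Ω below.
Lower segment in parallel with the load: 12.15 ‖ 10.1 = 5.516 Ω.
V_out = 3.53 × 5.516/(15.85 + 5.516) = 0.9114 V.

V_out ≈ 0.911 V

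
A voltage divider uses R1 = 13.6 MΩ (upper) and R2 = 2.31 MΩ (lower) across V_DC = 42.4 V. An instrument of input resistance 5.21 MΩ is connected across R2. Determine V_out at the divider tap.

V_out ≈ 4.46 V

R2 ‖ R_L = (2.31 × 5.21)/(2.31 + 5.21) = 1.600 MΩ.
Voltage divider with the loaded lower leg: V_out = 42.4 × 1.600/(13.6 + 1.600) = 42.4 × 0.1053 = 4.464 V.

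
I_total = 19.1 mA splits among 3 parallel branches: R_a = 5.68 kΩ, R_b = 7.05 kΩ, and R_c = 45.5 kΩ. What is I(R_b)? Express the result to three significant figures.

ΣG = 1/5.68 + 1/7.05 + 1/45.5 = 0.3399.
By the current-divider rule, I = I_total · G_k/ΣG = 19.1 × 0.4173 = 7.971 mA.

I ≈ 7.97 mA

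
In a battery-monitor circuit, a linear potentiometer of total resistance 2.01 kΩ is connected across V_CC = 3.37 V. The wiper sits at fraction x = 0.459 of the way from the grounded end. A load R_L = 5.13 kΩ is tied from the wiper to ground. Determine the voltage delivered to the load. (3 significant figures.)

The pot divides into 1.087 kΩ above the wiper and 0.9226 kΩ below.
(x·R_p) ‖ R_L = 0.7820 kΩ.
Loaded-divider output: V_out = 3.37 × 0.4183 = 1.410 V.

V_out ≈ 1.41 V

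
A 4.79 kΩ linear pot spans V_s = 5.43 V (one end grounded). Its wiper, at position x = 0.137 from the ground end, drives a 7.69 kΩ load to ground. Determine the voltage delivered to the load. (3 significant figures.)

V_out ≈ 0.693 V

The pot divides into 4.134 kΩ above the wiper and 0.6562 kΩ below.
(x·R_p) ‖ R_L = 0.6046 kΩ.
Then V_out = V_s · 0.6046/(4.134 + 0.6046) = 0.6929 V.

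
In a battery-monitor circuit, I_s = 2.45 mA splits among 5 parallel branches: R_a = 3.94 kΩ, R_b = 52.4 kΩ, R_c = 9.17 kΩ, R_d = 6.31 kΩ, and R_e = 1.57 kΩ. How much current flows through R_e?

I ≈ 1.33 mA

Conductances: ΣG = 1/3.94 + 1/52.4 + 1/9.17 + 1/6.31 + 1/1.57 = 1.177 (1/kΩ).
Current divider: I(R_e) = I_s · G_k/ΣG = 2.45 × (0.6369/1.177) = 2.45 × 0.5410 = 1.325 mA.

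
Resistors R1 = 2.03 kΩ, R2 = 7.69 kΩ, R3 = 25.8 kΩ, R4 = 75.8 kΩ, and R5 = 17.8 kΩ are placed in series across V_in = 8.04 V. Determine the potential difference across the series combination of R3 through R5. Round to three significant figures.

Total series resistance ΣR = 2.03 + 7.69 + 25.8 + 75.8 + 17.8 = 129.1 kΩ.
R_{R3..R5} = 25.8 + 75.8 + 17.8 = 119.4 kΩ.
Voltage divider: V = V_in · (119.4 / 129.1) = 8.04 × 0.9247 = 7.435 V.

V ≈ 7.43 V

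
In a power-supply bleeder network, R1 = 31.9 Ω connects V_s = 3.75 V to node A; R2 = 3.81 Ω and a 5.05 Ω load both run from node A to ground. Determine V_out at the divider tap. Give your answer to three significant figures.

The load sits in parallel with R2, giving an effective lower resistance R2' = R2·R_L/(R2+R_L) = 2.172 Ω.
Voltage divider with the loaded lower leg: V_out = 3.75 × 2.172/(31.9 + 2.172) = 3.75 × 0.06374 = 0.2390 V.
(Unloaded it would be 0.400 V; the load pulls it down.)

V_out ≈ 0.239 V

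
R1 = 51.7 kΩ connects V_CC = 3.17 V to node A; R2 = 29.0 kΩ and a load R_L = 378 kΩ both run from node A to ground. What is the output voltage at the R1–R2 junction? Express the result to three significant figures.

First combine the lower leg with the load: R2 ‖ R_L = 26.93 kΩ.
Now apply the divider: V_out = 3.17 × 0.3425 = 1.086 V.

V_out ≈ 1.09 V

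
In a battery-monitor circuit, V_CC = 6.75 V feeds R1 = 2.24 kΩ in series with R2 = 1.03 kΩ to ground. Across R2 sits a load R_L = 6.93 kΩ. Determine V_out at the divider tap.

R2 ‖ R_L = (1.03 × 6.93)/(1.03 + 6.93) = 0.8967 kΩ.
Now apply the divider: V_out = 6.75 × 0.2859 = 1.930 V.

V_out ≈ 1.93 V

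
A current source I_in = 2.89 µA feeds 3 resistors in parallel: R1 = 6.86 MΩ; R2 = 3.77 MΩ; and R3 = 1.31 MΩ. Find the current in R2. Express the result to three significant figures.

I ≈ 0.653 µA

Total conductance ΣG = 1/6.86 + 1/3.77 + 1/1.31 = 1.174 (units of 1/MΩ).
Current divider: I(R2) = I_in · G_k/ΣG = 2.89 × (0.2653/1.174) = 2.89 × 0.2259 = 0.6527 µA.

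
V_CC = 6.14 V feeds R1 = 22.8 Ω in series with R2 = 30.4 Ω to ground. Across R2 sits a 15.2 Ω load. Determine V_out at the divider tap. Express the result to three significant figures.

R2 ‖ R_L = (30.4 × 15.2)/(30.4 + 15.2) = 10.13 Ω.
Voltage divider with the loaded lower leg: V_out = 6.14 × 10.13/(22.8 + 10.13) = 6.14 × 0.3077 = 1.889 V.
(Unloaded it would be 3.51 V; the load pulls it down.)

V_out ≈ 1.89 V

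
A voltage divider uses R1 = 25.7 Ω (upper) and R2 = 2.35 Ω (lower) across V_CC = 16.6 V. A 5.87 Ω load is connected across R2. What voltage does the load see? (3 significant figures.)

First combine the lower leg with the load: R2 ‖ R_L = 1.678 Ω.
Voltage divider with the loaded lower leg: V_out = 16.6 × 1.678/(25.7 + 1.678) = 16.6 × 0.06130 = 1.018 V.

V_out ≈ 1.02 V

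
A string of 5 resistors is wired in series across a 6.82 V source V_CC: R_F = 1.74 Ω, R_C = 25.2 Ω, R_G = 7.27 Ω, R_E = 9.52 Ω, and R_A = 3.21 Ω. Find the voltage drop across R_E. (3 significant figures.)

Total series resistance ΣR = 1.74 + 25.2 + 7.27 + 9.52 + 3.21 = 46.94 Ω.
By the voltage-divider rule, V = 6.82 × 9.520/46.94 = 1.383 V.

V ≈ 1.38 V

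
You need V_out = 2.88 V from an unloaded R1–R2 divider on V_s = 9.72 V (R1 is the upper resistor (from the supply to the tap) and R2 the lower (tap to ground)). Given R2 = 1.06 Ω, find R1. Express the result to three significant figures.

R1 ≈ 2.52 Ω

The divider ratio is R2/(R1+R2) = 2.88/9.72 = 0.2963.
So R1 = R2 · (V_s/V_out − 1) = 1.06 × (9.72/2.88 − 1) = 1.06 × 2.375 = 2.518 Ω.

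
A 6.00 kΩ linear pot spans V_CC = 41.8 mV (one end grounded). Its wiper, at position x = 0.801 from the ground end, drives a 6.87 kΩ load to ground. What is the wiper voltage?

Split the track: R_lower = x·R_p = 4.806 kΩ, R_upper = (1−x)·R_p = 1.194 kΩ.
Lower segment in parallel with the load: 4.806 ‖ 6.87 = 2.828 kΩ.
Then V_out = V_CC · 2.828/(1.194 + 2.828) = 29.39 mV.
(Unloaded: V_out = x·V_CC = 33.5 mV.)

V_out ≈ 29.4 mV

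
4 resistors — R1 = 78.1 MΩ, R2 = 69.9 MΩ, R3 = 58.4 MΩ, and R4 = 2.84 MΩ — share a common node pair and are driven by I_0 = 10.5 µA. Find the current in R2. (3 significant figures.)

I ≈ 0.379 µA

ΣG = 1/78.1 + 1/69.9 + 1/58.4 + 1/2.84 = 0.3963.
By the current-divider rule, I = I_0 · G_k/ΣG = 10.5 × 0.03610 = 0.3790 µA.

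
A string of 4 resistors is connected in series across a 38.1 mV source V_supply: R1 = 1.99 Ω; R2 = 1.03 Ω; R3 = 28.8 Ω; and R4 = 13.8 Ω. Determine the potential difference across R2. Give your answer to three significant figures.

V ≈ 0.860 mV

Total series resistance ΣR = 1.99 + 1.03 + 28.8 + 13.8 = 45.62 Ω.
V = V_supply · R/ΣR = 38.1 × 0.02258 = 0.8602 mV.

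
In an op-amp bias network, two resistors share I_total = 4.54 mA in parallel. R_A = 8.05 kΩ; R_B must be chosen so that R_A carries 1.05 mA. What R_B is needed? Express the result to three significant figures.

In a two-way split, I_A/I_total = R_B/(R_A + R_B).
With f = 0.2313, R_B = R_A · f/(1−f) = 8.05 × 0.3009 = 2.422 kΩ.

R_B ≈ 2.42 kΩ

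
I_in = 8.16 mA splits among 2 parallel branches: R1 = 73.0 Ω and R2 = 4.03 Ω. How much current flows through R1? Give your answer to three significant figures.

With just two branches, the current splits inversely with resistance.
I(R1) = 8.16 × 4.03/(73.0 + 4.03) = 8.16 × 0.05232 = 0.4269 mA.

I ≈ 0.427 mA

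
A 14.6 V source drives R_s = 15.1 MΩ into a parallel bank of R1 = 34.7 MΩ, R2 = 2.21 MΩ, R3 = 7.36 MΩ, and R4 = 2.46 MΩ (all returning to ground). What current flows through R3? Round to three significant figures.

I ≈ 0.121 µA

Equivalent of the parallel group: R_p = 0.9769 MΩ.
V_A by voltage divider: V_A = 14.6 × 0.9769/(15.1 + 0.9769) = 0.8871 V.
I(R3) = V_A / R3 = 0.8871/7.36 = 0.1205 µA.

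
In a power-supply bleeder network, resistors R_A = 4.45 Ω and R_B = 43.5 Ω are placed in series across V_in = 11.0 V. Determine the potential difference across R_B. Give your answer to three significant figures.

V ≈ 9.98 V

ΣR = 4.45 + 43.5 = 47.95 Ω.
By the voltage-divider rule, V = 11.0 × 43.50/47.95 = 9.979 V.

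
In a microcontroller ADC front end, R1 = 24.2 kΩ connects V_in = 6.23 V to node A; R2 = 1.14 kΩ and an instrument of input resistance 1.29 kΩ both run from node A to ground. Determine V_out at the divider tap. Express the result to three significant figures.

V_out ≈ 0.152 V

R2 ‖ R_L = (1.14 × 1.29)/(1.14 + 1.29) = 0.6052 kΩ.
Voltage divider with the loaded lower leg: V_out = 6.23 × 0.6052/(24.2 + 0.6052) = 6.23 × 0.02440 = 0.1520 V.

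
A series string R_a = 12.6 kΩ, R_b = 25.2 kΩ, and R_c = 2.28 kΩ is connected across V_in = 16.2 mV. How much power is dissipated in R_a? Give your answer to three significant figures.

P ≈ 2.06 nW

ΣR = 40.08 kΩ → I = 16.2/40.08 = 0.4042 µA.
P(R_a) = I²·R_a = (0.4042)² × 12.6 = 2.058 nW.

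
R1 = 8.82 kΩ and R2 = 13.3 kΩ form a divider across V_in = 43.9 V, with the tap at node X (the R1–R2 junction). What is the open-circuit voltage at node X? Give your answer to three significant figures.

Open-circuit (no load on X): V_th = V_in · R2/(R1 + R2) = 43.9 × 13.3/(8.820 + 13.3) = 26.40 V.

V_th ≈ 26.4 V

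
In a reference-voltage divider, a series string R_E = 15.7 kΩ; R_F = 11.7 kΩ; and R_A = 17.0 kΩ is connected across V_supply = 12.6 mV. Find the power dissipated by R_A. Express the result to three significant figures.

The common current is I = 12.6/44.40 = 0.2838 µA.
P = I²R = 0.08053 × 17.0 = 1.369 nW.

P ≈ 1.37 nW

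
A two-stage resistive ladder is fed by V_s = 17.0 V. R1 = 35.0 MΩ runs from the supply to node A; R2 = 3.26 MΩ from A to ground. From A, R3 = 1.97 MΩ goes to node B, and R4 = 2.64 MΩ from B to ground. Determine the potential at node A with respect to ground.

V_A ≈ 0.880 V

Looking into the second stage from A: R3 + R4 = 4.610 MΩ appears in parallel with R2.
Effective lower resistance at A: R2 ‖ 4.610 = 1.910 MΩ.
So V_A = 17.0 × 0.05174 = 0.8795 V.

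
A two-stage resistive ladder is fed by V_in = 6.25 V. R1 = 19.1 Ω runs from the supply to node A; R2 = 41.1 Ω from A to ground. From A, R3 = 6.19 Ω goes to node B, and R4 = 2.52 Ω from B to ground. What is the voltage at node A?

The second stage (R3 + R4 = 8.710 Ω) loads node A in parallel with R2.
R2 ‖ (R3+R4) = 7.187 Ω.
So V_A = 6.25 × 0.2734 = 1.709 V.

V_A ≈ 1.71 V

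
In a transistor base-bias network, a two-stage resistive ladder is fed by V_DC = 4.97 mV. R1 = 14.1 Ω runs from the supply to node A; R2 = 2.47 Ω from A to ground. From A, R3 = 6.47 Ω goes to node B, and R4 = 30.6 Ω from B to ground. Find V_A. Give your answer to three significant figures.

V_A ≈ 0.701 mV

The second stage (R3 + R4 = 37.07 Ω) loads node A in parallel with R2.
R2 ‖ (R3+R4) = 2.316 Ω.
So V_A = 4.97 × 0.1411 = 0.7011 mV.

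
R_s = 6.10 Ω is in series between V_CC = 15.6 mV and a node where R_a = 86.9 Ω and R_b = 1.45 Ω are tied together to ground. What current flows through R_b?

Parallel bank: R_p = 1/(1/86.9 + 1/1.45) = 1.426 Ω.
V_A by voltage divider: V_A = 15.6 × 1.426/(6.10 + 1.426) = 2.956 mV.
Branch current I = V_A/R_b = 2.956/1.45 = 2.039 mA.

I ≈ 2.04 mA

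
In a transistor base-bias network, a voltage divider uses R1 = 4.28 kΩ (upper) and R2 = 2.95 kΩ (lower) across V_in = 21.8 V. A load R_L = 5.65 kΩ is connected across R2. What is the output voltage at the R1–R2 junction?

R2 ‖ R_L = (2.95 × 5.65)/(2.95 + 5.65) = 1.938 kΩ.
Voltage divider with the loaded lower leg: V_out = 21.8 × 1.938/(4.28 + 1.938) = 21.8 × 0.3117 = 6.795 V.

V_out ≈ 6.79 V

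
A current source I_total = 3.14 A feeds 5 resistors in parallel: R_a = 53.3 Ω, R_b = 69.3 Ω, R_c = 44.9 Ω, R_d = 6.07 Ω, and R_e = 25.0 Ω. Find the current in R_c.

Total conductance ΣG = 1/53.3 + 1/69.3 + 1/44.9 + 1/6.07 + 1/25.0 = 0.2602 (units of 1/Ω).
R_c takes the fraction G_k/ΣG = 0.02227/0.2602 = 0.08559, so I = 3.14 × 0.08559 = 0.2688 A.

I ≈ 0.269 A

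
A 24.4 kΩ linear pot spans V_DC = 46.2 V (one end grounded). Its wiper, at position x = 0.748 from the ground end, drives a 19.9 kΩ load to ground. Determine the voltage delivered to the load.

V_out ≈ 28.1 V

Split the track: R_lower = x·R_p = 18.25 kΩ, R_upper = (1−x)·R_p = 6.149 kΩ.
Lower segment in parallel with the load: 18.25 ‖ 19.9 = 9.520 kΩ.
Loaded-divider output: V_out = 46.2 × 0.6076 = 28.07 V.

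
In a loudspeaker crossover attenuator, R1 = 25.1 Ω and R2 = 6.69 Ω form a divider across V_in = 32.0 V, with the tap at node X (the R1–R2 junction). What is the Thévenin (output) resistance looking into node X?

R_th ≈ 5.28 Ω

Looking into X with the source shorted: R_th = R1·R2/(R1+R2) = 25.10 × 6.69/31.79 = 5.282 Ω.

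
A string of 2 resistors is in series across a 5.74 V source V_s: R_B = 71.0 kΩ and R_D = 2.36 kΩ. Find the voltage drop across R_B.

Series total: ΣR = 71.0 + 2.36 = 73.36 kΩ.
V = V_s · R/ΣR = 5.74 × 0.9678 = 5.555 V.

V ≈ 5.56 V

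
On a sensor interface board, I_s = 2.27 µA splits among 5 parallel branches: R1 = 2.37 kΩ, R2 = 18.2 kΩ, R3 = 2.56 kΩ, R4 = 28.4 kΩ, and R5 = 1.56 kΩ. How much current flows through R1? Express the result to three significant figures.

I ≈ 0.620 µA

Total conductance ΣG = 1/2.37 + 1/18.2 + 1/2.56 + 1/28.4 + 1/1.56 = 1.544 (units of 1/kΩ).
Current divider: I(R1) = I_s · G_k/ΣG = 2.27 × (0.4219/1.544) = 2.27 × 0.2733 = 0.6204 µA.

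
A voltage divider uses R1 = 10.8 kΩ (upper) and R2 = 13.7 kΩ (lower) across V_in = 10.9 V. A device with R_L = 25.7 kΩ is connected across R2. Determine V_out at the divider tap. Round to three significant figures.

V_out ≈ 4.94 V

First combine the lower leg with the load: R2 ‖ R_L = 8.936 kΩ.
Voltage divider with the loaded lower leg: V_out = 10.9 × 8.936/(10.8 + 8.936) = 10.9 × 0.4528 = 4.935 V.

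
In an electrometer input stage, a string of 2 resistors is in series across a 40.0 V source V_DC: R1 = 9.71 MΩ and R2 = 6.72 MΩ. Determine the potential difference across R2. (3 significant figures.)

Series total: ΣR = 9.71 + 6.72 = 16.43 MΩ.
V = V_DC · R/ΣR = 40.0 × 0.4090 = 16.36 V.

V ≈ 16.4 V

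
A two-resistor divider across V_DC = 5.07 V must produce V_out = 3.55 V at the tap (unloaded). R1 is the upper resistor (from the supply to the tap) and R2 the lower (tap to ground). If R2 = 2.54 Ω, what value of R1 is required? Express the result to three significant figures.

R1 ≈ 1.09 Ω

V_out/V_DC = R2/(R1+R2) = 0.7002.
R1 = R2·(1/k − 1) = 2.54 × 0.4282 = 1.088 Ω.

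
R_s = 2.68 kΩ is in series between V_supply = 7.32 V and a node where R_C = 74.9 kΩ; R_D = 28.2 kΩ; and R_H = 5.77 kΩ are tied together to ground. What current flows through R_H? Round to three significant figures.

Combine the parallel branches: R_p = (1/74.9 + 1/28.2 + 1/5.77)⁻¹ = 4.502 kΩ.
V_A = 7.32 × 4.502/7.182 = 4.589 V.
I(R_H) = V_A / R_H = 4.589/5.77 = 0.7952 mA.

I ≈ 0.795 mA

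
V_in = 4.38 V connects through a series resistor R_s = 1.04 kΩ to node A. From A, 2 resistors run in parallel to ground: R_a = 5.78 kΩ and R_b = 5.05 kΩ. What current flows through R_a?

Parallel bank: R_p = 1/(1/5.78 + 1/5.05) = 2.695 kΩ.
Node voltage V_A = V_in · R_p/(R_s + R_p) = 4.38 × 0.7216 = 3.160 V.
I(R_a) = V_A / R_a = 3.160/5.78 = 0.5468 mA.

I ≈ 0.547 mA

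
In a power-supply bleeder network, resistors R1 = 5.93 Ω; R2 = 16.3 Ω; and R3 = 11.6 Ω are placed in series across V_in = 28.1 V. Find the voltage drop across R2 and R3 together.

V ≈ 23.2 V

Total series resistance ΣR = 5.93 + 16.3 + 11.6 = 33.83 Ω.
R_{R2..R3} = 16.3 + 11.6 = 27.90 Ω.
By the voltage-divider rule, V = 28.1 × 27.90/33.83 = 23.17 V.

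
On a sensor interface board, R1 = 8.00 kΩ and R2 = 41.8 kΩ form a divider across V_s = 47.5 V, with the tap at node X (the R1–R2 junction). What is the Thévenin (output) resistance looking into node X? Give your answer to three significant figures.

R_th ≈ 6.71 kΩ

Looking into X with the source shorted: R_th = R1·R2/(R1+R2) = 8.000 × 41.8/49.80 = 6.715 kΩ.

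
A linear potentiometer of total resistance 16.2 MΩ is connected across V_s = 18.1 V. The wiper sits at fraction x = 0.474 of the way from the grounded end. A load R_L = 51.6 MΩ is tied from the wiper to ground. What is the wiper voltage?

Split the track: R_lower = x·R_p = 7.679 MΩ, R_upper = (1−x)·R_p = 8.521 MΩ.
(x·R_p) ‖ R_L = 6.684 MΩ.
Then V_out = V_s · 6.684/(8.521 + 6.684) = 7.957 V.
(Unloaded: V_out = x·V_s = 8.58 V.)

V_out ≈ 7.96 V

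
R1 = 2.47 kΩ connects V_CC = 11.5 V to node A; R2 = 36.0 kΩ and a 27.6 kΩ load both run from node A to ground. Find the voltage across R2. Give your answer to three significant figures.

The load sits in parallel with R2, giving an effective lower resistance R2' = R2·R_L/(R2+R_L) = 15.62 kΩ.
Voltage divider with the loaded lower leg: V_out = 11.5 × 15.62/(2.47 + 15.62) = 11.5 × 0.8635 = 9.930 V.

V_out ≈ 9.93 V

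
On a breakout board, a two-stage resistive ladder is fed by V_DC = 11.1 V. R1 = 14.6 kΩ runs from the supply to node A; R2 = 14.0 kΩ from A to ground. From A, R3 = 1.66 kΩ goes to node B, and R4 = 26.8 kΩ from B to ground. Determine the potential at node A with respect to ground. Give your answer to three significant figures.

V_A ≈ 4.34 V

Looking into the second stage from A: R3 + R4 = 28.46 kΩ appears in parallel with R2.
R2 ‖ (R3+R4) = 9.384 kΩ.
So V_A = 11.1 × 0.3913 = 4.343 V.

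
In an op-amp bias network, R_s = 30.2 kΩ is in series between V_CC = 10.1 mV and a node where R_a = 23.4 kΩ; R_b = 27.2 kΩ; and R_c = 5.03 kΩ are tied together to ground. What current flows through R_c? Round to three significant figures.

Equivalent of the parallel group: R_p = 3.593 kΩ.
Node voltage V_A = V_CC · R_p/(R_s + R_p) = 10.1 × 0.1063 = 1.074 mV.
I(R_c) = V_A / R_c = 1.074/5.03 = 0.2135 µA.

I ≈ 0.214 µA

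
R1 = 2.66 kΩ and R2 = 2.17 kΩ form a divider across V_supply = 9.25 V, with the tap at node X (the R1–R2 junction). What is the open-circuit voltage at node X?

V_th ≈ 4.16 V

With X open, the divider is unloaded: V_th = 9.25 × 2.17/4.830 = 4.156 V.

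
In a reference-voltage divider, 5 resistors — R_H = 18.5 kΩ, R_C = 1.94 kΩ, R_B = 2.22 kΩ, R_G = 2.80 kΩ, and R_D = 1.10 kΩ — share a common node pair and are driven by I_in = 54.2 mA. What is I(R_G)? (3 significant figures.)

Conductances: ΣG = 1/18.5 + 1/1.94 + 1/2.22 + 1/2.80 + 1/1.10 = 2.286 (1/kΩ).
By the current-divider rule, I = I_in · G_k/ΣG = 54.2 × 0.1562 = 8.467 mA.

I ≈ 8.47 mA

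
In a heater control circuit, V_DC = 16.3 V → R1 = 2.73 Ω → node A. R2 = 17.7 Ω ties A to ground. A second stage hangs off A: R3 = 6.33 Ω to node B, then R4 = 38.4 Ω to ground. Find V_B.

Node A sees R2 in parallel with the series input of stage 2, R3 + R4 = 44.73 Ω.
Effective lower resistance at A: R2 ‖ 44.73 = 12.68 Ω.
So V_A = 16.3 × 0.8229 = 13.41 V.
V_B = V_A × 0.8585 = 11.51 V.

V_B ≈ 11.5 V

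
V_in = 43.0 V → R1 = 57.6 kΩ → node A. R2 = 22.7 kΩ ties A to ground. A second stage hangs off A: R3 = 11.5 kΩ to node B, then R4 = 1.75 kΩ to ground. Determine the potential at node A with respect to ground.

V_A ≈ 5.45 V

Looking into the second stage from A: R3 + R4 = 13.25 kΩ appears in parallel with R2.
R2 ‖ (R3+R4) = 8.366 kΩ.
First divider: V_A = V_in · 8.366/(57.6 + 8.366) = 5.454 V.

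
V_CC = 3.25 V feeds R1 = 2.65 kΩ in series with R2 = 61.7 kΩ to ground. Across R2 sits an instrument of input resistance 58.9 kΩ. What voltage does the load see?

V_out ≈ 2.99 V

R2 ‖ R_L = (61.7 × 58.9)/(61.7 + 58.9) = 30.13 kΩ.
Now apply the divider: V_out = 3.25 × 0.9192 = 2.987 V.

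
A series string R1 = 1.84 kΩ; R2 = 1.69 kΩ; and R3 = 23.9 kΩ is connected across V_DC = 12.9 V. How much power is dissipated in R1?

P ≈ 0.407 mW

ΣR = 27.43 kΩ → I = 12.9/27.43 = 0.4703 mA.
P = I²R = 0.2212 × 1.84 = 0.4070 mW.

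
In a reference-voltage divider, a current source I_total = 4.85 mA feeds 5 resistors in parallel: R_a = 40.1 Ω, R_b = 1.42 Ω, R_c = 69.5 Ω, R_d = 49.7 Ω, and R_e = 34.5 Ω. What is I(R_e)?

Conductances: ΣG = 1/40.1 + 1/1.42 + 1/69.5 + 1/49.7 + 1/34.5 = 0.7927 (1/Ω).
By the current-divider rule, I = I_total · G_k/ΣG = 4.85 × 0.03657 = 0.1774 mA.

I ≈ 0.177 mA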